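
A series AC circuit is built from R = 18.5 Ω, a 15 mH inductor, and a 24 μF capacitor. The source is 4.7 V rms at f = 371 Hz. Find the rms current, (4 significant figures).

ω = 2πf = 2331 rad/s
X_L = ωL = 34.97 Ω
X_C = 1/(ωC) = 17.87 Ω
Net reactance X = X_L − X_C = 17.09 Ω
Z = 18.50 + j17.09 Ω
|Z| = √(18.50² + 17.09²) = 25.19 Ω
I = V/|Z| = 4.7/25.19 = 186.6 mA

186.6 mA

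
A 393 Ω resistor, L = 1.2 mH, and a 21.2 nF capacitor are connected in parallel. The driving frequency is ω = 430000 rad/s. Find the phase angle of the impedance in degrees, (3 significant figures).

-70.5°

X_L = ωL = 516 Ω
X_C = 1/(ωC) = 110 Ω
Parallel: admittances add. Y = 1/R + 1/(jωL) + jωC
Y = (0.00254 + j0.00718) S
|Y| = 0.00762 S → |Z| = 1/|Y| = 131 Ω, ∠Z = −∠Y = -70.5°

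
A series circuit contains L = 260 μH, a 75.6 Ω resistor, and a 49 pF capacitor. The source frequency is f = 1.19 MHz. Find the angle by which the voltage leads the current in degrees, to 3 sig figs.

-84.5°

ω = 2πf = 7.477e+06 rad/s
X_L = ωL = 1940 Ω
X_C = 1/(ωC) = 2730 Ω
Net reactance X = X_L − X_C = -785 Ω
Z = 75.6 − j785 Ω
|Z| = √(75.6² + 785²) = 789 Ω
∠Z = arctan(-785/75.6) = -84.5°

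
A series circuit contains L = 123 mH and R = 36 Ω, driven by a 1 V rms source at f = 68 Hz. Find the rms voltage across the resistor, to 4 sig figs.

ω = 2πf = 427.3 rad/s
X_L = ωL = 52.55 Ω
Z = 36.00 + j52.55 Ω
|Z| = √(36.00² + 52.55²) = 63.70 Ω
I = V/|Z| = 15.70 mA
V_R = I·|Z_R| = 0.01570 × 36.00 = 0.5651 V

0.5651 V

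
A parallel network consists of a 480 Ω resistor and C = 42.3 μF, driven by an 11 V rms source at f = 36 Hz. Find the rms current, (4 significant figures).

107.7 mA

ω = 2πf = 226.2 rad/s
X_C = 1/(ωC) = 104.5 Ω
Parallel: admittances add. Y = 1/R + jωC
Y = (0.002083 + j0.009568) S
|Y| = 0.009792 S → |Z| = 1/|Y| = 102.1 Ω, ∠Z = −∠Y = -77.72°
I = V/|Z| = 11/102.1 = 107.7 mA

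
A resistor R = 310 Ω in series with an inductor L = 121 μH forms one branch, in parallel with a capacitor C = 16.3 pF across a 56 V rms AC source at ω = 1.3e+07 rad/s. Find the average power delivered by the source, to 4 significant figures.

378.2 mW

X_L = ωL = 1573 Ω
X_C = 1/(ωC) = 4719 Ω
Branch 1 (R+jX_L): Z₁ = 310.0 + j1573 Ω, |Z₁| = 1603 Ω
Branch 2 (−jX_C): Z₂ = −j4719 Ω
Parallel: Z = Z₁Z₂/(Z₁+Z₂), |Z| = 2393 Ω, ∠Z = 73.22°
I = V/|Z| = 23.40 mA
P = VI cos φ = 56 × 0.02340 × cos(73.22°) = 378.2 mW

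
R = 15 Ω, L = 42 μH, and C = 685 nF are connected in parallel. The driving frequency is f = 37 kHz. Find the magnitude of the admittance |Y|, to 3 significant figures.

ω = 2πf = 232500 rad/s
X_L = ωL = 9.76 Ω
X_C = 1/(ωC) = 6.28 Ω
Parallel: admittances add. Y = 1/R + 1/(jωL) + jωC
Y = (0.0667 + j0.0568) S
|Y| = 0.0876 S → |Z| = 1/|Y| = 11.4 Ω, ∠Z = −∠Y = -40.4°

87.6 mS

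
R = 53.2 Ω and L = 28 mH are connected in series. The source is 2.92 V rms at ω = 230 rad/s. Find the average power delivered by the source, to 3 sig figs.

X_L = ωL = 6.44 Ω
Z = 53.2 + j6.44 Ω
|Z| = √(53.2² + 6.44²) = 53.6 Ω
∠Z = arctan(6.44/53.2) = 6.90°
I = V/|Z| = 54.5 mA
P = VI cos φ = 2.92 × 0.0545 × cos(6.90°) = 158 mW

158 mW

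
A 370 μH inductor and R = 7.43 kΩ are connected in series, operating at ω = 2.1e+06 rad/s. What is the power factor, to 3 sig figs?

X_L = ωL = 777 Ω
Z = 7430 + j777 Ω
|Z| = √(7430² + 777²) = 7470 Ω
∠Z = arctan(777/7430) = 5.97°
cos φ = cos(5.97°) = 0.995

0.995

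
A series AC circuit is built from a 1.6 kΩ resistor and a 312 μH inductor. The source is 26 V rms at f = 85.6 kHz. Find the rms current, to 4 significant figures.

ω = 2πf = 537800 rad/s
X_L = ωL = 167.8 Ω
Z = 1600 + j167.8 Ω
|Z| = √(1600² + 167.8²) = 1609 Ω
I = V/|Z| = 26/1609 = 16.16 mA

16.16 mA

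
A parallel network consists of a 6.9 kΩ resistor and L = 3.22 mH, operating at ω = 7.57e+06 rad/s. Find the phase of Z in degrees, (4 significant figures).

15.81°

X_L = ωL = 24380 Ω
Parallel: admittances add. Y = 1/R + 1/(jωL)
Y = (0.0001449 − j4.102e-05) S
|Y| = 0.0001506 S → |Z| = 1/|Y| = 6639 Ω, ∠Z = −∠Y = 15.81°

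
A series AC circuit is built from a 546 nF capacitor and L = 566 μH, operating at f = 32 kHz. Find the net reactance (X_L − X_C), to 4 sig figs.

ω = 2πf = 201100 rad/s
X_L = ωL = 113.8 Ω
X_C = 1/(ωC) = 9.109 Ω
X = 113.8 − 9.109 = 104.7 Ω

104.7 Ω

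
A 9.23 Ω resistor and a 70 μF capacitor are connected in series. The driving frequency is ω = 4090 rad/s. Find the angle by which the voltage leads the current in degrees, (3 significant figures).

X_C = 1/(ωC) = 3.49 Ω
Z = 9.23 − j3.49 Ω
|Z| = √(9.23² + 3.49²) = 9.87 Ω
∠Z = arctan(-3.49/9.23) = -20.7°

-20.7°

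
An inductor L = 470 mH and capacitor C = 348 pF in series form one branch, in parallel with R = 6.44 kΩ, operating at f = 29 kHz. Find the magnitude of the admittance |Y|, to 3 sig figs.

156 μS

ω = 2πf = 182200 rad/s
X_L = ωL = 85600 Ω
X_C = 1/(ωC) = 15800 Ω
Branch 1: Z₁ = R = 6440 Ω
Branch 2 (series LC): Z₂ = j(X_L − X_C) = j69900 Ω
Parallel: Z = Z₁Z₂/(Z₁+Z₂), |Z| = 6410 Ω, ∠Z = 5.27°
|Y| = 1/|Z| = 156 μS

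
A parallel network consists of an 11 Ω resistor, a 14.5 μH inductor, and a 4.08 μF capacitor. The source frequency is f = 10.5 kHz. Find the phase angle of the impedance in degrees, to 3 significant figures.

ω = 2πf = 65970 rad/s
X_L = ωL = 0.957 Ω
X_C = 1/(ωC) = 3.72 Ω
Parallel: admittances add. Y = 1/R + 1/(jωL) + jωC
Y = (0.0909 − j0.776) S
|Y| = 0.781 S → |Z| = 1/|Y| = 1.28 Ω, ∠Z = −∠Y = 83.3°

83.3°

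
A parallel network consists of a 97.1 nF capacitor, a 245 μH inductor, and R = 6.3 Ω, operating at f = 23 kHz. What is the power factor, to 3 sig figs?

ω = 2πf = 144500 rad/s
X_L = ωL = 35.4 Ω
X_C = 1/(ωC) = 71.3 Ω
Parallel: admittances add. Y = 1/R + 1/(jωL) + jωC
Y = (0.159 − j0.0142) S
|Y| = 0.159 S → |Z| = 1/|Y| = 6.27 Ω, ∠Z = −∠Y = 5.12°
cos φ = cos(5.12°) = 0.996

0.996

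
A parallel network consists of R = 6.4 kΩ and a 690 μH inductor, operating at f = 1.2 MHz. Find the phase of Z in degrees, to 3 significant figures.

ω = 2πf = 7.54e+06 rad/s
X_L = ωL = 5200 Ω
Parallel: admittances add. Y = 1/R + 1/(jωL)
Y = (0.000156 − j0.000192) S
|Y| = 0.000248 S → |Z| = 1/|Y| = 4040 Ω, ∠Z = −∠Y = 50.9°

50.9°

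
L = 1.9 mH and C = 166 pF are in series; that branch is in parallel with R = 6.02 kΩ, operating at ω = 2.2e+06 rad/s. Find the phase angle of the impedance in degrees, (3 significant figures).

X_L = ωL = 4180 Ω
X_C = 1/(ωC) = 2740 Ω
Branch 1: Z₁ = R = 6020 Ω
Branch 2 (series LC): Z₂ = j(X_L − X_C) = j1440 Ω
Parallel: Z = Z₁Z₂/(Z₁+Z₂), |Z| = 1400 Ω, ∠Z = 76.5°

76.5°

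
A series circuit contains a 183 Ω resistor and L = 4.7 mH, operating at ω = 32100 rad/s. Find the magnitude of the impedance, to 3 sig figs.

237 Ω

X_L = ωL = 151 Ω
Z = 183 + j151 Ω
|Z| = √(183² + 151²) = 237 Ω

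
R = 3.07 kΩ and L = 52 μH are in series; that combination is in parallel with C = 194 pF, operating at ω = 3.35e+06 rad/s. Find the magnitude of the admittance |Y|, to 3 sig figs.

X_L = ωL = 174 Ω
X_C = 1/(ωC) = 1540 Ω
Branch 1 (R+jX_L): Z₁ = 3070 + j174 Ω, |Z₁| = 3070 Ω
Branch 2 (−jX_C): Z₂ = −j1540 Ω
Parallel: Z = Z₁Z₂/(Z₁+Z₂), |Z| = 1410 Ω, ∠Z = -62.8°
|Y| = 1/|Z| = 710 μS

710 μS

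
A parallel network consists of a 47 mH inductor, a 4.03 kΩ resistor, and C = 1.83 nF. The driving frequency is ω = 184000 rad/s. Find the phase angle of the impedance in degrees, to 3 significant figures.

-41.7°

X_L = ωL = 8650 Ω
X_C = 1/(ωC) = 2970 Ω
Parallel: admittances add. Y = 1/R + 1/(jωL) + jωC
Y = (0.000248 + j0.000221) S
|Y| = 0.000332 S → |Z| = 1/|Y| = 3010 Ω, ∠Z = −∠Y = -41.7°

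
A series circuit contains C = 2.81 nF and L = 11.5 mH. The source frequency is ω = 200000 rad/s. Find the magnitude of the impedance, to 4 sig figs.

X_L = ωL = 2300 Ω
X_C = 1/(ωC) = 1779 Ω
Net reactance X = X_L − X_C = 520.6 Ω
Z = j520.6 Ω
|Z| = √(0² + 520.6²) = 520.6 Ω

520.6 Ω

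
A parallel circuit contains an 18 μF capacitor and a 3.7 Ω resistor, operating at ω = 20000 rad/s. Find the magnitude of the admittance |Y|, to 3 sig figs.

X_C = 1/(ωC) = 2.78 Ω
Parallel: admittances add. Y = 1/R + jωC
Y = (0.270 + j0.360) S
|Y| = 0.450 S → |Z| = 1/|Y| = 2.22 Ω, ∠Z = −∠Y = -53.1°

450 mS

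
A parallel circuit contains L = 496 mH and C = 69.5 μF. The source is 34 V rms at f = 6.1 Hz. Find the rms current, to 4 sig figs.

ω = 2πf = 38.33 rad/s
X_L = ωL = 19.01 Ω
X_C = 1/(ωC) = 375.4 Ω
Parallel: admittances add. Y = 1/(jωL) + jωC
Y = (0 − j0.04994) S
|Y| = 0.04994 S → |Z| = 1/|Y| = 20.02 Ω, ∠Z = −∠Y = 90.00°
I = V/|Z| = 34/20.02 = 1.698 A

1.698 A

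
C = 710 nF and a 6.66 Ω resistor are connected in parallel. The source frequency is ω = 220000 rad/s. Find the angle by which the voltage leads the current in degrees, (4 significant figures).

-46.13°

X_C = 1/(ωC) = 6.402 Ω
Parallel: admittances add. Y = 1/R + jωC
Y = (0.1502 + j0.1562) S
|Y| = 0.2167 S → |Z| = 1/|Y| = 4.615 Ω, ∠Z = −∠Y = -46.13°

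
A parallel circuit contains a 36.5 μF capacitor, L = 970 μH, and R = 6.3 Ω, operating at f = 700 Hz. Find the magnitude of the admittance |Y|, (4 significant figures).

ω = 2πf = 4398 rad/s
X_L = ωL = 4.266 Ω
X_C = 1/(ωC) = 6.229 Ω
Parallel: admittances add. Y = 1/R + 1/(jωL) + jωC
Y = (0.1587 − j0.07386) S
|Y| = 0.1751 S → |Z| = 1/|Y| = 5.712 Ω, ∠Z = −∠Y = 24.95°

175.1 mS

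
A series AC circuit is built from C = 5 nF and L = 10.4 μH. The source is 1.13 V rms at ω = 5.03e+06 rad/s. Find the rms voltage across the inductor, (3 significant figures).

4.71 V

X_L = ωL = 52.3 Ω
X_C = 1/(ωC) = 39.8 Ω
Net reactance X = X_L − X_C = 12.6 Ω
Z = j12.6 Ω
|Z| = √(0² + 12.6²) = 12.6 Ω
I = V/|Z| = 90.0 mA
V_L = I·|Z_L| = 0.0900 × 52.3 = 4.71 V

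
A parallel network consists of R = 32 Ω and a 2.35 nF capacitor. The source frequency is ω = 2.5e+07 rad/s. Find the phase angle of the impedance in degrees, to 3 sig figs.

X_C = 1/(ωC) = 17.0 Ω
Parallel: admittances add. Y = 1/R + jωC
Y = (0.0312 + j0.0587) S
|Y| = 0.0665 S → |Z| = 1/|Y| = 15.0 Ω, ∠Z = −∠Y = -62.0°

-62.0°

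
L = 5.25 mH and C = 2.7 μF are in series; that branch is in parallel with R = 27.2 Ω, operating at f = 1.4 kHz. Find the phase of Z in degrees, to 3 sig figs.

ω = 2πf = 8796 rad/s
X_L = ωL = 46.2 Ω
X_C = 1/(ωC) = 42.1 Ω
Branch 1: Z₁ = R = 27.2 Ω
Branch 2 (series LC): Z₂ = j(X_L − X_C) = j4.08 Ω
Parallel: Z = Z₁Z₂/(Z₁+Z₂), |Z| = 4.03 Ω, ∠Z = 81.5°

81.5°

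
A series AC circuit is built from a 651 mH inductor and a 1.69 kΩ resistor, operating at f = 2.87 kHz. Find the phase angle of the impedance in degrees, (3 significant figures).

ω = 2πf = 18030 rad/s
X_L = ωL = 11700 Ω
Z = 1690 + j11700 Ω
|Z| = √(1690² + 11700²) = 11900 Ω
∠Z = arctan(11700/1690) = 81.8°

81.8°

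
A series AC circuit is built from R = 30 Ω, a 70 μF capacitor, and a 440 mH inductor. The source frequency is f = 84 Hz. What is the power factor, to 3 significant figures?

ω = 2πf = 527.8 rad/s
X_L = ωL = 232 Ω
X_C = 1/(ωC) = 27.1 Ω
Net reactance X = X_L − X_C = 205 Ω
Z = 30.0 + j205 Ω
|Z| = √(30.0² + 205²) = 207 Ω
∠Z = arctan(205/30.0) = 81.7°
cos φ = cos(81.7°) = 0.145

0.145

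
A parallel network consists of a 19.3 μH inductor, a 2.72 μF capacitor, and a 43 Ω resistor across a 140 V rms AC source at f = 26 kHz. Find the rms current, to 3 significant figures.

18.1 A

ω = 2πf = 163400 rad/s
X_L = ωL = 3.15 Ω
X_C = 1/(ωC) = 2.25 Ω
Parallel: admittances add. Y = 1/R + 1/(jωL) + jωC
Y = (0.0233 + j0.127) S
|Y| = 0.129 S → |Z| = 1/|Y| = 7.73 Ω, ∠Z = −∠Y = -79.6°
I = V/|Z| = 140/7.73 = 18.1 A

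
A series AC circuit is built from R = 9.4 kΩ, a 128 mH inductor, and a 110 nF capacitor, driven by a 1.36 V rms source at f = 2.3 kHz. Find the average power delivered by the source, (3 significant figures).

194 μW

ω = 2πf = 14450 rad/s
X_L = ωL = 1850 Ω
X_C = 1/(ωC) = 629 Ω
Net reactance X = X_L − X_C = 1220 Ω
Z = 9400 + j1220 Ω
|Z| = √(9400² + 1220²) = 9480 Ω
∠Z = arctan(1220/9400) = 7.40°
I = V/|Z| = 143 μA
P = VI cos φ = 1.36 × 0.000143 × cos(7.40°) = 194 μW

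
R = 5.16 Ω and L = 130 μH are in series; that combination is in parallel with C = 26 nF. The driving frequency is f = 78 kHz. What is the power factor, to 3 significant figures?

ω = 2πf = 490100 rad/s
X_L = ωL = 63.7 Ω
X_C = 1/(ωC) = 78.5 Ω
Branch 1 (R+jX_L): Z₁ = 5.16 + j63.7 Ω, |Z₁| = 63.9 Ω
Branch 2 (−jX_C): Z₂ = −j78.5 Ω
Parallel: Z = Z₁Z₂/(Z₁+Z₂), |Z| = 321 Ω, ∠Z = 66.1°
cos φ = cos(66.1°) = 0.405

0.405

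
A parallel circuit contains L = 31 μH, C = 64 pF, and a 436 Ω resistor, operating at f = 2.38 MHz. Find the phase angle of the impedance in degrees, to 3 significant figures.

ω = 2πf = 1.495e+07 rad/s
X_L = ωL = 464 Ω
X_C = 1/(ωC) = 1040 Ω
Parallel: admittances add. Y = 1/R + 1/(jωL) + jωC
Y = (0.00229 − j0.00120) S
|Y| = 0.00259 S → |Z| = 1/|Y| = 386 Ω, ∠Z = −∠Y = 27.6°

27.6°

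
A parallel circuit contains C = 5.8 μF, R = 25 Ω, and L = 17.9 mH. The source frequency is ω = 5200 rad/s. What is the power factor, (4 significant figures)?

X_L = ωL = 93.08 Ω
X_C = 1/(ωC) = 33.16 Ω
Parallel: admittances add. Y = 1/R + 1/(jωL) + jωC
Y = (0.04000 + j0.01942) S
|Y| = 0.04446 S → |Z| = 1/|Y| = 22.49 Ω, ∠Z = −∠Y = -25.89°
cos φ = cos(-25.89°) = 0.8996

0.8996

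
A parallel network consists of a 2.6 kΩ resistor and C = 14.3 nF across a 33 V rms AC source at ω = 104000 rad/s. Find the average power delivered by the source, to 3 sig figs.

419 mW

X_C = 1/(ωC) = 672 Ω
Parallel: admittances add. Y = 1/R + jωC
Y = (0.000385 + j0.00149) S
|Y| = 0.00154 S → |Z| = 1/|Y| = 651 Ω, ∠Z = −∠Y = -75.5°
I = V/|Z| = 50.7 mA
P = VI cos φ = 33 × 0.0507 × cos(-75.5°) = 419 mW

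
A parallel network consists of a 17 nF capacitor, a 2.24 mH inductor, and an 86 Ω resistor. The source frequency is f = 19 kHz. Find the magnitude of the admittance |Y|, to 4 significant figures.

11.75 mS

ω = 2πf = 119400 rad/s
X_L = ωL = 267.4 Ω
X_C = 1/(ωC) = 492.7 Ω
Parallel: admittances add. Y = 1/R + 1/(jωL) + jωC
Y = (0.01163 − j0.001710) S
|Y| = 0.01175 S → |Z| = 1/|Y| = 85.08 Ω, ∠Z = −∠Y = 8.366°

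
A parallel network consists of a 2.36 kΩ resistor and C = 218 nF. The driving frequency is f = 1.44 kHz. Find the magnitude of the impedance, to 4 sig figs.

ω = 2πf = 9048 rad/s
X_C = 1/(ωC) = 507.0 Ω
Parallel: admittances add. Y = 1/R + jωC
Y = (0.0004237 + j0.001972) S
|Y| = 0.002017 S → |Z| = 1/|Y| = 495.7 Ω, ∠Z = −∠Y = -77.88°

495.7 Ω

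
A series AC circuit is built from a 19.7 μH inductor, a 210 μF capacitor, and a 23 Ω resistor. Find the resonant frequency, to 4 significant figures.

ω₀ = 1/√(LC) = 1/√(1.97e-05 × 0.00021) = 15550 rad/s
f₀ = ω₀/(2π) = 2.474 kHz

2.474 kHz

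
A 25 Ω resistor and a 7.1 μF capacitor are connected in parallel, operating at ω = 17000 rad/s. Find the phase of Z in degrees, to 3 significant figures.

X_C = 1/(ωC) = 8.29 Ω
Parallel: admittances add. Y = 1/R + jωC
Y = (0.0400 + j0.121) S
|Y| = 0.127 S → |Z| = 1/|Y| = 7.86 Ω, ∠Z = −∠Y = -71.7°

-71.7°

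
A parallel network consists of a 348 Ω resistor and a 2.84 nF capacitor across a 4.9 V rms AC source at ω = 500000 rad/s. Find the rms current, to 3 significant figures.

X_C = 1/(ωC) = 704 Ω
Parallel: admittances add. Y = 1/R + jωC
Y = (0.00287 + j0.00142) S
|Y| = 0.00321 S → |Z| = 1/|Y| = 312 Ω, ∠Z = −∠Y = -26.3°
I = V/|Z| = 4.9/312 = 15.7 mA

15.7 mA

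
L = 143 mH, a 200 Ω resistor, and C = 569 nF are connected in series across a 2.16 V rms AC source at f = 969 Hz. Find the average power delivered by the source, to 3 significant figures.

2.46 mW

ω = 2πf = 6088 rad/s
X_L = ωL = 871 Ω
X_C = 1/(ωC) = 289 Ω
Net reactance X = X_L − X_C = 582 Ω
Z = 200 + j582 Ω
|Z| = √(200² + 582²) = 615 Ω
∠Z = arctan(582/200) = 71.0°
I = V/|Z| = 3.51 mA
P = VI cos φ = 2.16 × 0.00351 × cos(71.0°) = 2.46 mW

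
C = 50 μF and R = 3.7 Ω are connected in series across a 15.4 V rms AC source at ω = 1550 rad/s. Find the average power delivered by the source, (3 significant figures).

4.87 W

X_C = 1/(ωC) = 12.9 Ω
Z = 3.70 − j12.9 Ω
|Z| = √(3.70² + 12.9²) = 13.4 Ω
∠Z = arctan(-12.9/3.70) = -74.0°
I = V/|Z| = 1.15 A
P = VI cos φ = 15.4 × 1.15 × cos(-74.0°) = 4.87 W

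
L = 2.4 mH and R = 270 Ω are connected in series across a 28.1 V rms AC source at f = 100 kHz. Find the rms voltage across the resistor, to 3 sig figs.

4.95 V

ω = 2πf = 628300 rad/s
X_L = ωL = 1510 Ω
Z = 270 + j1510 Ω
|Z| = √(270² + 1510²) = 1530 Ω
I = V/|Z| = 18.3 mA
V_R = I·|Z_R| = 0.0183 × 270 = 4.95 V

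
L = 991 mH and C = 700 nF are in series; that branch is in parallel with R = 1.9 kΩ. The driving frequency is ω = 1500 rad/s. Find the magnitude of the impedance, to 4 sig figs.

X_L = ωL = 1486 Ω
X_C = 1/(ωC) = 952.4 Ω
Branch 1: Z₁ = R = 1900 Ω
Branch 2 (series LC): Z₂ = j(X_L − X_C) = j534.1 Ω
Parallel: Z = Z₁Z₂/(Z₁+Z₂), |Z| = 514.2 Ω, ∠Z = 74.30°

514.2 Ω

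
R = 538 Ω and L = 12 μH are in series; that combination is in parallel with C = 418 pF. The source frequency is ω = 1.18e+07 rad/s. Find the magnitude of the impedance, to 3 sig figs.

208 Ω

X_L = ωL = 142 Ω
X_C = 1/(ωC) = 203 Ω
Branch 1 (R+jX_L): Z₁ = 538 + j142 Ω, |Z₁| = 556 Ω
Branch 2 (−jX_C): Z₂ = −j203 Ω
Parallel: Z = Z₁Z₂/(Z₁+Z₂), |Z| = 208 Ω, ∠Z = -68.8°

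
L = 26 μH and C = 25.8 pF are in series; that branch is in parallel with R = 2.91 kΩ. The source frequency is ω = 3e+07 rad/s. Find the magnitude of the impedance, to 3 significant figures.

X_L = ωL = 780 Ω
X_C = 1/(ωC) = 1290 Ω
Branch 1: Z₁ = R = 2910 Ω
Branch 2 (series LC): Z₂ = j(X_L − X_C) = −j512 Ω
Parallel: Z = Z₁Z₂/(Z₁+Z₂), |Z| = 504 Ω, ∠Z = -80.0°

504 Ω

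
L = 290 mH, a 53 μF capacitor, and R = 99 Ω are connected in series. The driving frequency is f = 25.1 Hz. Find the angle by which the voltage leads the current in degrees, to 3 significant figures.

-36.7°

ω = 2πf = 157.7 rad/s
X_L = ωL = 45.7 Ω
X_C = 1/(ωC) = 120 Ω
Net reactance X = X_L − X_C = -73.9 Ω
Z = 99.0 − j73.9 Ω
|Z| = √(99.0² + 73.9²) = 124 Ω
∠Z = arctan(-73.9/99.0) = -36.7°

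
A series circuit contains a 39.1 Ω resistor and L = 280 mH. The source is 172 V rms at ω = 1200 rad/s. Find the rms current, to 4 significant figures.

508.5 mA

X_L = ωL = 336.0 Ω
Z = 39.10 + j336.0 Ω
|Z| = √(39.10² + 336.0²) = 338.3 Ω
I = V/|Z| = 172/338.3 = 508.5 mA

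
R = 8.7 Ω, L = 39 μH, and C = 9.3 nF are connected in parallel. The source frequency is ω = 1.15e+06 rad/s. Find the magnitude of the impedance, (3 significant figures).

8.66 Ω

X_L = ωL = 44.9 Ω
X_C = 1/(ωC) = 93.5 Ω
Parallel: admittances add. Y = 1/R + 1/(jωL) + jωC
Y = (0.115 − j0.0116) S
|Y| = 0.116 S → |Z| = 1/|Y| = 8.66 Ω, ∠Z = −∠Y = 5.76°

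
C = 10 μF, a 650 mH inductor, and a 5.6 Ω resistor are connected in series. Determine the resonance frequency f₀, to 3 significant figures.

ω₀ = 1/√(LC) = 1/√(0.65 × 1e-05) = 392.2 rad/s
f₀ = ω₀/(2π) = 62.4 Hz

62.4 Hz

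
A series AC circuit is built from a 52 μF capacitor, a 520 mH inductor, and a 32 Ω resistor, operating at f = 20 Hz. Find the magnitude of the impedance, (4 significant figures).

ω = 2πf = 125.7 rad/s
X_L = ωL = 65.35 Ω
X_C = 1/(ωC) = 153.0 Ω
Net reactance X = X_L − X_C = -87.69 Ω
Z = 32.00 − j87.69 Ω
|Z| = √(32.00² + 87.69²) = 93.34 Ω

93.34 Ω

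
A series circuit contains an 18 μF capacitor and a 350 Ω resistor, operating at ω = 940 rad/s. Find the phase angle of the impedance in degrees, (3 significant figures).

X_C = 1/(ωC) = 59.1 Ω
Z = 350 − j59.1 Ω
|Z| = √(350² + 59.1²) = 355 Ω
∠Z = arctan(-59.1/350) = -9.58°

-9.58°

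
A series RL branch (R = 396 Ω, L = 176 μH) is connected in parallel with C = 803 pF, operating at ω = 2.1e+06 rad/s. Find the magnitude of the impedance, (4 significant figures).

706.5 Ω

X_L = ωL = 369.6 Ω
X_C = 1/(ωC) = 593.0 Ω
Branch 1 (R+jX_L): Z₁ = 396.0 + j369.6 Ω, |Z₁| = 541.7 Ω
Branch 2 (−jX_C): Z₂ = −j593.0 Ω
Parallel: Z = Z₁Z₂/(Z₁+Z₂), |Z| = 706.5 Ω, ∠Z = -17.54°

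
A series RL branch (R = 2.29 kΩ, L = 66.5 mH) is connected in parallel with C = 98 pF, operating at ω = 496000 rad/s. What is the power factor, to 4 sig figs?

X_L = ωL = 32980 Ω
X_C = 1/(ωC) = 20570 Ω
Branch 1 (R+jX_L): Z₁ = 2290 + j32980 Ω, |Z₁| = 33060 Ω
Branch 2 (−jX_C): Z₂ = −j20570 Ω
Parallel: Z = Z₁Z₂/(Z₁+Z₂), |Z| = 53900 Ω, ∠Z = -83.52°
cos φ = cos(-83.52°) = 0.1129

0.1129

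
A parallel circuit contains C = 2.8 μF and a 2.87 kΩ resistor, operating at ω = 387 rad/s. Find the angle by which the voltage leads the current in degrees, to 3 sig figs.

X_C = 1/(ωC) = 923 Ω
Parallel: admittances add. Y = 1/R + jωC
Y = (0.000348 + j0.00108) S
|Y| = 0.00114 S → |Z| = 1/|Y| = 879 Ω, ∠Z = −∠Y = -72.2°

-72.2°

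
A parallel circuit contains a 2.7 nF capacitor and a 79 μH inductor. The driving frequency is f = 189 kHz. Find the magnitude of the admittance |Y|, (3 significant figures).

ω = 2πf = 1.188e+06 rad/s
X_L = ωL = 93.8 Ω
X_C = 1/(ωC) = 312 Ω
Parallel: admittances add. Y = 1/(jωL) + jωC
Y = (0 − j0.00745) S
|Y| = 0.00745 S → |Z| = 1/|Y| = 134 Ω, ∠Z = −∠Y = 90.0°

7.45 mS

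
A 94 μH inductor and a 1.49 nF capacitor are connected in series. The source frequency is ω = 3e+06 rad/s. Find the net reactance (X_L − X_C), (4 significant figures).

X_L = ωL = 282.0 Ω
X_C = 1/(ωC) = 223.7 Ω
X = 282.0 − 223.7 = 58.29 Ω

58.29 Ω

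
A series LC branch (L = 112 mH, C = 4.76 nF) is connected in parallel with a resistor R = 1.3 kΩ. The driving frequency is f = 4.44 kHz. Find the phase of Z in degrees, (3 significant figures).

ω = 2πf = 27900 rad/s
X_L = ωL = 3120 Ω
X_C = 1/(ωC) = 7530 Ω
Branch 1: Z₁ = R = 1300 Ω
Branch 2 (series LC): Z₂ = j(X_L − X_C) = −j4410 Ω
Parallel: Z = Z₁Z₂/(Z₁+Z₂), |Z| = 1250 Ω, ∠Z = -16.4°

-16.4°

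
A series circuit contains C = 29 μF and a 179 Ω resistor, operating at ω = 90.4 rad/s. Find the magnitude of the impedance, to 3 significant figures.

421 Ω

X_C = 1/(ωC) = 381 Ω
Z = 179 − j381 Ω
|Z| = √(179² + 381²) = 421 Ω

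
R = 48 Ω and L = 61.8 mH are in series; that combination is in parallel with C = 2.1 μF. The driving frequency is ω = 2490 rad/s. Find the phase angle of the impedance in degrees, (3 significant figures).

X_L = ωL = 154 Ω
X_C = 1/(ωC) = 191 Ω
Branch 1 (R+jX_L): Z₁ = 48.0 + j154 Ω, |Z₁| = 161 Ω
Branch 2 (−jX_C): Z₂ = −j191 Ω
Parallel: Z = Z₁Z₂/(Z₁+Z₂), |Z| = 507 Ω, ∠Z = 20.6°

20.6°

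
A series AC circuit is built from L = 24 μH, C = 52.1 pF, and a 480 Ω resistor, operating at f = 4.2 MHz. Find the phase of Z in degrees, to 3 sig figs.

-11.1°

ω = 2πf = 2.639e+07 rad/s
X_L = ωL = 633 Ω
X_C = 1/(ωC) = 727 Ω
Net reactance X = X_L − X_C = -94.0 Ω
Z = 480 − j94.0 Ω
|Z| = √(480² + 94.0²) = 489 Ω
∠Z = arctan(-94.0/480) = -11.1°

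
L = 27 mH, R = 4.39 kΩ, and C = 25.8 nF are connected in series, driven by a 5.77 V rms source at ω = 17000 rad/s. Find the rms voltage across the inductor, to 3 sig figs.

0.557 V

X_L = ωL = 459 Ω
X_C = 1/(ωC) = 2280 Ω
Net reactance X = X_L − X_C = -1820 Ω
Z = 4390 − j1820 Ω
|Z| = √(4390² + 1820²) = 4750 Ω
I = V/|Z| = 1.21 mA
V_L = I·|Z_L| = 0.00121 × 459 = 0.557 V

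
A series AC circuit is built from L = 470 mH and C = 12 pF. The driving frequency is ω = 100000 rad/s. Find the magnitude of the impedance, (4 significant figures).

X_L = ωL = 47000 Ω
X_C = 1/(ωC) = 833300 Ω
Net reactance X = X_L − X_C = -786300 Ω
Z = − j786300 Ω
|Z| = √(0² + 786300²) = 786300 Ω

786300 Ω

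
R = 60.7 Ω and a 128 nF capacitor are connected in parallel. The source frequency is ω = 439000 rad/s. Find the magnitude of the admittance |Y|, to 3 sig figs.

58.6 mS

X_C = 1/(ωC) = 17.8 Ω
Parallel: admittances add. Y = 1/R + jωC
Y = (0.0165 + j0.0562) S
|Y| = 0.0586 S → |Z| = 1/|Y| = 17.1 Ω, ∠Z = −∠Y = -73.7°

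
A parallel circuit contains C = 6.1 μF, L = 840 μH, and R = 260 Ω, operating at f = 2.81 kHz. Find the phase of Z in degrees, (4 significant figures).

-84.54°

ω = 2πf = 17660 rad/s
X_L = ωL = 14.83 Ω
X_C = 1/(ωC) = 9.285 Ω
Parallel: admittances add. Y = 1/R + 1/(jωL) + jωC
Y = (0.003846 + j0.04027) S
|Y| = 0.04046 S → |Z| = 1/|Y| = 24.72 Ω, ∠Z = −∠Y = -84.54°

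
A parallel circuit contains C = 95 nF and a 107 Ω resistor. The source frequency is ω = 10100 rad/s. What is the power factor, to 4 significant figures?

X_C = 1/(ωC) = 1042 Ω
Parallel: admittances add. Y = 1/R + jωC
Y = (0.009346 + j0.0009595) S
|Y| = 0.009395 S → |Z| = 1/|Y| = 106.4 Ω, ∠Z = −∠Y = -5.862°
cos φ = cos(-5.862°) = 0.9948

0.9948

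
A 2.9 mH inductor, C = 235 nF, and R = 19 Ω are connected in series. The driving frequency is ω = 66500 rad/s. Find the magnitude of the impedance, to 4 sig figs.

X_L = ωL = 192.8 Ω
X_C = 1/(ωC) = 63.99 Ω
Net reactance X = X_L − X_C = 128.9 Ω
Z = 19.00 + j128.9 Ω
|Z| = √(19.00² + 128.9²) = 130.3 Ω

130.3 Ω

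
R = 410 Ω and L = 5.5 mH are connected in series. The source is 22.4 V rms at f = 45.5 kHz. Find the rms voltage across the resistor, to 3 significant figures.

5.65 V

ω = 2πf = 285900 rad/s
X_L = ωL = 1570 Ω
Z = 410 + j1570 Ω
|Z| = √(410² + 1570²) = 1620 Ω
I = V/|Z| = 13.8 mA
V_R = I·|Z_R| = 0.0138 × 410 = 5.65 V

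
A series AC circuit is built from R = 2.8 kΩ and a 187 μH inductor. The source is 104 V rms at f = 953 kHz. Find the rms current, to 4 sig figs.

34.49 mA

ω = 2πf = 5.988e+06 rad/s
X_L = ωL = 1120 Ω
Z = 2800 + j1120 Ω
|Z| = √(2800² + 1120²) = 3016 Ω
I = V/|Z| = 104/3016 = 34.49 mA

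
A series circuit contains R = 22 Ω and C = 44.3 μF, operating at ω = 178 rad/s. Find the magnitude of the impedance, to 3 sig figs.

129 Ω

X_C = 1/(ωC) = 127 Ω
Z = 22.0 − j127 Ω
|Z| = √(22.0² + 127²) = 129 Ω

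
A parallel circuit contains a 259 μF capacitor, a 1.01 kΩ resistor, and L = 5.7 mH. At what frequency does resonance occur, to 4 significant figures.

131.0 Hz

ω₀ = 1/√(LC) = 1/√(0.0057 × 0.000259) = 823.0 rad/s
f₀ = ω₀/(2π) = 131.0 Hz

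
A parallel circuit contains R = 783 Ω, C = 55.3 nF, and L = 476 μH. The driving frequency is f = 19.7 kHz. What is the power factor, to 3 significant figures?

ω = 2πf = 123800 rad/s
X_L = ωL = 58.9 Ω
X_C = 1/(ωC) = 146 Ω
Parallel: admittances add. Y = 1/R + 1/(jωL) + jωC
Y = (0.00128 − j0.0101) S
|Y| = 0.0102 S → |Z| = 1/|Y| = 98.0 Ω, ∠Z = −∠Y = 82.8°
cos φ = cos(82.8°) = 0.125

0.125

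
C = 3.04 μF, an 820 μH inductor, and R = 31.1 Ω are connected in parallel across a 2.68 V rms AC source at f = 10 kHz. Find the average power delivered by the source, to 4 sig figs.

230.9 mW

ω = 2πf = 62830 rad/s
X_L = ωL = 51.52 Ω
X_C = 1/(ωC) = 5.235 Ω
Parallel: admittances add. Y = 1/R + 1/(jωL) + jωC
Y = (0.03215 + j0.1716) S
|Y| = 0.1746 S → |Z| = 1/|Y| = 5.728 Ω, ∠Z = −∠Y = -79.39°
I = V/|Z| = 467.9 mA
P = VI cos φ = 2.68 × 0.4679 × cos(-79.39°) = 230.9 mW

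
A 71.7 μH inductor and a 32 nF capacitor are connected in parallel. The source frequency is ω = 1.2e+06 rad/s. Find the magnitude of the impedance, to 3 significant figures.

X_L = ωL = 86.0 Ω
X_C = 1/(ωC) = 26.0 Ω
Parallel: admittances add. Y = 1/(jωL) + jωC
Y = (0 + j0.0268) S
|Y| = 0.0268 S → |Z| = 1/|Y| = 37.3 Ω, ∠Z = −∠Y = -90.0°

37.3 Ω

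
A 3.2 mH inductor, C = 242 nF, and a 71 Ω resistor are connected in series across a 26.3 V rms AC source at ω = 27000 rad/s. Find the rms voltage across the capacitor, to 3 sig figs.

X_L = ωL = 86.4 Ω
X_C = 1/(ωC) = 153 Ω
Net reactance X = X_L − X_C = -66.6 Ω
Z = 71.0 − j66.6 Ω
|Z| = √(71.0² + 66.6²) = 97.4 Ω
I = V/|Z| = 270 mA
V_C = I·|Z_C| = 0.270 × 153 = 41.3 V

41.3 V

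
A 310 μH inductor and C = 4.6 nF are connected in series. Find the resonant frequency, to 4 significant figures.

ω₀ = 1/√(LC) = 1/√(0.00031 × 4.6e-09) = 837400 rad/s
f₀ = ω₀/(2π) = 133.3 kHz

133.3 kHz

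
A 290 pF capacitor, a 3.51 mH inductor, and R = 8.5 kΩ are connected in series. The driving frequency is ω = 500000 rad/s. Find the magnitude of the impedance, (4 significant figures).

9934 Ω

X_L = ωL = 1755 Ω
X_C = 1/(ωC) = 6897 Ω
Net reactance X = X_L − X_C = -5142 Ω
Z = 8500 − j5142 Ω
|Z| = √(8500² + 5142²) = 9934 Ω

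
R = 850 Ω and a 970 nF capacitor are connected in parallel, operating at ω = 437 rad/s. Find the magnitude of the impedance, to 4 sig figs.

799.7 Ω

X_C = 1/(ωC) = 2359 Ω
Parallel: admittances add. Y = 1/R + jωC
Y = (0.001176 + j0.0004239) S
|Y| = 0.001251 S → |Z| = 1/|Y| = 799.7 Ω, ∠Z = −∠Y = -19.81°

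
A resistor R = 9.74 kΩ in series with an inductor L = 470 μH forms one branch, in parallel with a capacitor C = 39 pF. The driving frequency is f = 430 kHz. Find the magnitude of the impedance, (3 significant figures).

7310 Ω

ω = 2πf = 2.702e+06 rad/s
X_L = ωL = 1270 Ω
X_C = 1/(ωC) = 9490 Ω
Branch 1 (R+jX_L): Z₁ = 9740 + j1270 Ω, |Z₁| = 9820 Ω
Branch 2 (−jX_C): Z₂ = −j9490 Ω
Parallel: Z = Z₁Z₂/(Z₁+Z₂), |Z| = 7310 Ω, ∠Z = -42.4°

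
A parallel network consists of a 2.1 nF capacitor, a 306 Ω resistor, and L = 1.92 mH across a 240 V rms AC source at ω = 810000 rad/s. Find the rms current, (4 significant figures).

824.4 mA

X_L = ωL = 1555 Ω
X_C = 1/(ωC) = 587.9 Ω
Parallel: admittances add. Y = 1/R + 1/(jωL) + jωC
Y = (0.003268 + j0.001058) S
|Y| = 0.003435 S → |Z| = 1/|Y| = 291.1 Ω, ∠Z = −∠Y = -17.94°
I = V/|Z| = 240/291.1 = 824.4 mA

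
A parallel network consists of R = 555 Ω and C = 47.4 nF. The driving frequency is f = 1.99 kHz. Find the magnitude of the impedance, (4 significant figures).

527.2 Ω

ω = 2πf = 12500 rad/s
X_C = 1/(ωC) = 1687 Ω
Parallel: admittances add. Y = 1/R + jωC
Y = (0.001802 + j0.0005927) S
|Y| = 0.001897 S → |Z| = 1/|Y| = 527.2 Ω, ∠Z = −∠Y = -18.21°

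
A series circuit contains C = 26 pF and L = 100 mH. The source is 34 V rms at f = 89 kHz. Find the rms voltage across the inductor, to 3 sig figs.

148 V

ω = 2πf = 559200 rad/s
X_L = ωL = 55900 Ω
X_C = 1/(ωC) = 68800 Ω
Net reactance X = X_L − X_C = -12900 Ω
Z = − j12900 Ω
|Z| = √(0² + 12900²) = 12900 Ω
I = V/|Z| = 2.64 mA
V_L = I·|Z_L| = 0.00264 × 55900 = 148 V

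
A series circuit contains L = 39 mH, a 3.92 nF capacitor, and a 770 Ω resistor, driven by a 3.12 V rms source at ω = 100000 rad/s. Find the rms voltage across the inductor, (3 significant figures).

7.83 V

X_L = ωL = 3900 Ω
X_C = 1/(ωC) = 2550 Ω
Net reactance X = X_L − X_C = 1350 Ω
Z = 770 + j1350 Ω
|Z| = √(770² + 1350²) = 1550 Ω
I = V/|Z| = 2.01 mA
V_L = I·|Z_L| = 0.00201 × 3900 = 7.83 V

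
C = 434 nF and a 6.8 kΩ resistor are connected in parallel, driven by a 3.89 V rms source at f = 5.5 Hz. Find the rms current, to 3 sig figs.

575 μA

ω = 2πf = 34.56 rad/s
X_C = 1/(ωC) = 66700 Ω
Parallel: admittances add. Y = 1/R + jωC
Y = (0.000147 + j1.5e-05) S
|Y| = 0.000148 S → |Z| = 1/|Y| = 6760 Ω, ∠Z = −∠Y = -5.82°
I = V/|Z| = 3.89/6760 = 575 μA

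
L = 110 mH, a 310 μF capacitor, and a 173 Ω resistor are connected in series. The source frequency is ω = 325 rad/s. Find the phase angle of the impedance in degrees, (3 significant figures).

8.49°

X_L = ωL = 35.8 Ω
X_C = 1/(ωC) = 9.93 Ω
Net reactance X = X_L − X_C = 25.8 Ω
Z = 173 + j25.8 Ω
|Z| = √(173² + 25.8²) = 175 Ω
∠Z = arctan(25.8/173) = 8.49°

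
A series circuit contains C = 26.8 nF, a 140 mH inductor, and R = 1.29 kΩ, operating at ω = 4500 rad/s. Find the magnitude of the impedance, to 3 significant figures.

X_L = ωL = 630 Ω
X_C = 1/(ωC) = 8290 Ω
Net reactance X = X_L − X_C = -7660 Ω
Z = 1290 − j7660 Ω
|Z| = √(1290² + 7660²) = 7770 Ω

7770 Ω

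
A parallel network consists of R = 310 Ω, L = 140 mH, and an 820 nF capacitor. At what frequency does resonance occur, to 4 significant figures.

469.7 Hz

ω₀ = 1/√(LC) = 1/√(0.14 × 8.2e-07) = 2951 rad/s
f₀ = ω₀/(2π) = 469.7 Hz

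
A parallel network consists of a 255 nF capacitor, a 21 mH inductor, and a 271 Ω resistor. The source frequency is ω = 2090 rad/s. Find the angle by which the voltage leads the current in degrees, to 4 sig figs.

80.58°

X_L = ωL = 43.89 Ω
X_C = 1/(ωC) = 1876 Ω
Parallel: admittances add. Y = 1/R + 1/(jωL) + jωC
Y = (0.003690 − j0.02225) S
|Y| = 0.02256 S → |Z| = 1/|Y| = 44.34 Ω, ∠Z = −∠Y = 80.58°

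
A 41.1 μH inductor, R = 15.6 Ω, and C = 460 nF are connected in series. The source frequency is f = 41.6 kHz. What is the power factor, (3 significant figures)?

ω = 2πf = 261400 rad/s
X_L = ωL = 10.7 Ω
X_C = 1/(ωC) = 8.32 Ω
Net reactance X = X_L − X_C = 2.43 Ω
Z = 15.6 + j2.43 Ω
|Z| = √(15.6² + 2.43²) = 15.8 Ω
∠Z = arctan(2.43/15.6) = 8.84°
cos φ = cos(8.84°) = 0.988

0.988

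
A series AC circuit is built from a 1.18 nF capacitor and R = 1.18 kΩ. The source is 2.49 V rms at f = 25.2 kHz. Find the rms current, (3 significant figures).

454 μA

ω = 2πf = 158300 rad/s
X_C = 1/(ωC) = 5350 Ω
Z = 1180 − j5350 Ω
|Z| = √(1180² + 5350²) = 5480 Ω
I = V/|Z| = 2.49/5480 = 454 μA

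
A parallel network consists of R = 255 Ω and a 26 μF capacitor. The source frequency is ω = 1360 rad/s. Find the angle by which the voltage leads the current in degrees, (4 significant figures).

-83.67°

X_C = 1/(ωC) = 28.28 Ω
Parallel: admittances add. Y = 1/R + jωC
Y = (0.003922 + j0.03536) S
|Y| = 0.03558 S → |Z| = 1/|Y| = 28.11 Ω, ∠Z = −∠Y = -83.67°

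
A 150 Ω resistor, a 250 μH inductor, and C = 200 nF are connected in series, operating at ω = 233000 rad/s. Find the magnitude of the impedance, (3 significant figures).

154 Ω

X_L = ωL = 58.2 Ω
X_C = 1/(ωC) = 21.5 Ω
Net reactance X = X_L − X_C = 36.8 Ω
Z = 150 + j36.8 Ω
|Z| = √(150² + 36.8²) = 154 Ω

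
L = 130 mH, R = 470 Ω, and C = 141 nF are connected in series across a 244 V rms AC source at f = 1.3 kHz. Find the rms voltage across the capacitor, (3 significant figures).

ω = 2πf = 8168 rad/s
X_L = ωL = 1060 Ω
X_C = 1/(ωC) = 868 Ω
Net reactance X = X_L − X_C = 194 Ω
Z = 470 + j194 Ω
|Z| = √(470² + 194²) = 508 Ω
I = V/|Z| = 480 mA
V_C = I·|Z_C| = 0.480 × 868 = 417 V

417 V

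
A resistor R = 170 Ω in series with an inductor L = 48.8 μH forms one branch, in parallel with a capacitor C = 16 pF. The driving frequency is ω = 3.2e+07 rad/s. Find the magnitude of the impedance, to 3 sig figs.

7190 Ω

X_L = ωL = 1560 Ω
X_C = 1/(ωC) = 1950 Ω
Branch 1 (R+jX_L): Z₁ = 170 + j1560 Ω, |Z₁| = 1570 Ω
Branch 2 (−jX_C): Z₂ = −j1950 Ω
Parallel: Z = Z₁Z₂/(Z₁+Z₂), |Z| = 7190 Ω, ∠Z = 60.3°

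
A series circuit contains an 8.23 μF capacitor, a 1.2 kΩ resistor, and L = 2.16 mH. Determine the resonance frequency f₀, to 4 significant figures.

1.194 kHz

ω₀ = 1/√(LC) = 1/√(0.00216 × 8.23e-06) = 7500 rad/s
f₀ = ω₀/(2π) = 1.194 kHz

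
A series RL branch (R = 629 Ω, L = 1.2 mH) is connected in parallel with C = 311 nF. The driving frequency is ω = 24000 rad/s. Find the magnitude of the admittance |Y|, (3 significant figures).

7.56 mS

X_L = ωL = 28.8 Ω
X_C = 1/(ωC) = 134 Ω
Branch 1 (R+jX_L): Z₁ = 629 + j28.8 Ω, |Z₁| = 630 Ω
Branch 2 (−jX_C): Z₂ = −j134 Ω
Parallel: Z = Z₁Z₂/(Z₁+Z₂), |Z| = 132 Ω, ∠Z = -77.9°
|Y| = 1/|Z| = 7.56 mS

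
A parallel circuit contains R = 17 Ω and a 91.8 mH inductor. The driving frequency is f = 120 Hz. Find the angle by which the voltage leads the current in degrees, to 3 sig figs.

13.8°

ω = 2πf = 754.0 rad/s
X_L = ωL = 69.2 Ω
Parallel: admittances add. Y = 1/R + 1/(jωL)
Y = (0.0588 − j0.0144) S
|Y| = 0.0606 S → |Z| = 1/|Y| = 16.5 Ω, ∠Z = −∠Y = 13.8°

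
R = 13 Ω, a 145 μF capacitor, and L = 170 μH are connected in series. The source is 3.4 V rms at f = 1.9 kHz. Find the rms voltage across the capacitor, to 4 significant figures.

ω = 2πf = 11940 rad/s
X_L = ωL = 2.029 Ω
X_C = 1/(ωC) = 0.5777 Ω
Net reactance X = X_L − X_C = 1.452 Ω
Z = 13.00 + j1.452 Ω
|Z| = √(13.00² + 1.452²) = 13.08 Ω
I = V/|Z| = 259.9 mA
V_C = I·|Z_C| = 0.2599 × 0.5777 = 0.1502 V

0.1502 V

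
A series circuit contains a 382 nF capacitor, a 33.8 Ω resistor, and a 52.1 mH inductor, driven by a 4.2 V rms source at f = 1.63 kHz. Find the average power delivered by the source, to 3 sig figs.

7.60 mW

ω = 2πf = 10240 rad/s
X_L = ωL = 534 Ω
X_C = 1/(ωC) = 256 Ω
Net reactance X = X_L − X_C = 278 Ω
Z = 33.8 + j278 Ω
|Z| = √(33.8² + 278²) = 280 Ω
∠Z = arctan(278/33.8) = 83.1°
I = V/|Z| = 15.0 mA
P = VI cos φ = 4.2 × 0.0150 × cos(83.1°) = 7.60 mW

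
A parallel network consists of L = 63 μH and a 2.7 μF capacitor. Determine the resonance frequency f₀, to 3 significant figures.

ω₀ = 1/√(LC) = 1/√(6.3e-05 × 2.7e-06) = 76670 rad/s
f₀ = ω₀/(2π) = 12.2 kHz

12.2 kHz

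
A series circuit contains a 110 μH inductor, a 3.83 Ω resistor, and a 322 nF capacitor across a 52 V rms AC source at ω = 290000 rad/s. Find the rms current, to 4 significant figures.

X_L = ωL = 31.90 Ω
X_C = 1/(ωC) = 10.71 Ω
Net reactance X = X_L − X_C = 21.19 Ω
Z = 3.830 + j21.19 Ω
|Z| = √(3.830² + 21.19²) = 21.53 Ω
I = V/|Z| = 52/21.53 = 2.415 A

2.415 A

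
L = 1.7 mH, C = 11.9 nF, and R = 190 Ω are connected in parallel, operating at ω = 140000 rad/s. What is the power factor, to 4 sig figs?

X_L = ωL = 238.0 Ω
X_C = 1/(ωC) = 600.2 Ω
Parallel: admittances add. Y = 1/R + 1/(jωL) + jωC
Y = (0.005263 − j0.002536) S
|Y| = 0.005842 S → |Z| = 1/|Y| = 171.2 Ω, ∠Z = −∠Y = 25.72°
cos φ = cos(25.72°) = 0.9009

0.9009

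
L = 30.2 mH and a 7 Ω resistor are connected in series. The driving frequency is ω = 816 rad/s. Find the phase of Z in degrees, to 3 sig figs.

X_L = ωL = 24.6 Ω
Z = 7.00 + j24.6 Ω
|Z| = √(7.00² + 24.6²) = 25.6 Ω
∠Z = arctan(24.6/7.00) = 74.1°

74.1°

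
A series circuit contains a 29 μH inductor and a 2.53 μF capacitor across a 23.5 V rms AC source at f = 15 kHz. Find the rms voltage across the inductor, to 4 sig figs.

ω = 2πf = 94250 rad/s
X_L = ωL = 2.733 Ω
X_C = 1/(ωC) = 4.194 Ω
Net reactance X = X_L − X_C = -1.461 Ω
Z = − j1.461 Ω
|Z| = √(0² + 1.461²) = 1.461 Ω
I = V/|Z| = 16.09 A
V_L = I·|Z_L| = 16.09 × 2.733 = 43.97 V

43.97 V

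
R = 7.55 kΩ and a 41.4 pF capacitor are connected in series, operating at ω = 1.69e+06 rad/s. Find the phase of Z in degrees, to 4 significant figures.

-62.16°

X_C = 1/(ωC) = 14290 Ω
Z = 7550 − j14290 Ω
|Z| = √(7550² + 14290²) = 16160 Ω
∠Z = arctan(-14290/7550) = -62.16°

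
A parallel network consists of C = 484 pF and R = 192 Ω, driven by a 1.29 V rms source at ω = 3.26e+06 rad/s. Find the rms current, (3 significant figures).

X_C = 1/(ωC) = 634 Ω
Parallel: admittances add. Y = 1/R + jωC
Y = (0.00521 + j0.00158) S
|Y| = 0.00544 S → |Z| = 1/|Y| = 184 Ω, ∠Z = −∠Y = -16.9°
I = V/|Z| = 1.29/184 = 7.02 mA

7.02 mA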